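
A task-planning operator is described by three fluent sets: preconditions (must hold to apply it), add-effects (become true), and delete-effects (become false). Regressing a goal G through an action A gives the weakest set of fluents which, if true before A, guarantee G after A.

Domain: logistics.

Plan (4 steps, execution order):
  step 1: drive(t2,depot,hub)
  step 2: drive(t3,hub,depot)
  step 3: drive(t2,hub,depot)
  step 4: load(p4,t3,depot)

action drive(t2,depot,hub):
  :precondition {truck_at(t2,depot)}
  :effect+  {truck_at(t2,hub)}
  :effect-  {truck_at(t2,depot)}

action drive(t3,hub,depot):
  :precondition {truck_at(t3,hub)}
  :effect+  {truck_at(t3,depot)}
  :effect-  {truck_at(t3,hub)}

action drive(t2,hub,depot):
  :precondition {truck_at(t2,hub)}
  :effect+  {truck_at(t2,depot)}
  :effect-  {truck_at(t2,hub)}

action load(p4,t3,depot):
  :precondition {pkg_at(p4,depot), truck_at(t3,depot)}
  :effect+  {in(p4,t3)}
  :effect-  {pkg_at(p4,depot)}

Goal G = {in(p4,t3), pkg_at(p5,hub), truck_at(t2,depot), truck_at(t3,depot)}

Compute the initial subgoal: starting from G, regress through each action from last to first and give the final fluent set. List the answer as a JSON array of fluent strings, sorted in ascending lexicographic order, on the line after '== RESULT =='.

Regress step by step:
  through step 4 (load(p4,t3,depot)): drop {in(p4,t3)}, keep {pkg_at(p5,hub), truck_at(t2,depot), truck_at(t3,depot)}, require {pkg_at(p4,depot), truck_at(t3,depot)}
    → {pkg_at(p4,depot), pkg_at(p5,hub), truck_at(t2,depot), truck_at(t3,depot)}
  through step 3 (drive(t2,hub,depot)): drop {truck_at(t2,depot)}, keep {pkg_at(p4,depot), pkg_at(p5,hub), truck_at(t3,depot)}, require {truck_at(t2,hub)}
    → {pkg_at(p4,depot), pkg_at(p5,hub), truck_at(t2,hub), truck_at(t3,depot)}
  through step 2 (drive(t3,hub,depot)): drop {truck_at(t3,depot)}, keep {pkg_at(p4,depot), pkg_at(p5,hub), truck_at(t2,hub)}, require {truck_at(t3,hub)}
    → {pkg_at(p4,depot), pkg_at(p5,hub), truck_at(t2,hub), truck_at(t3,hub)}
  through step 1 (drive(t2,depot,hub)): drop {truck_at(t2,hub)}, keep {pkg_at(p4,depot), pkg_at(p5,hub), truck_at(t3,hub)}, require {truck_at(t2,depot)}
    → {pkg_at(p4,depot), pkg_at(p5,hub), truck_at(t2,depot), truck_at(t3,hub)}

== RESULT ==
["pkg_at(p4,depot)", "pkg_at(p5,hub)", "truck_at(t2,depot)", "truck_at(t3,hub)"]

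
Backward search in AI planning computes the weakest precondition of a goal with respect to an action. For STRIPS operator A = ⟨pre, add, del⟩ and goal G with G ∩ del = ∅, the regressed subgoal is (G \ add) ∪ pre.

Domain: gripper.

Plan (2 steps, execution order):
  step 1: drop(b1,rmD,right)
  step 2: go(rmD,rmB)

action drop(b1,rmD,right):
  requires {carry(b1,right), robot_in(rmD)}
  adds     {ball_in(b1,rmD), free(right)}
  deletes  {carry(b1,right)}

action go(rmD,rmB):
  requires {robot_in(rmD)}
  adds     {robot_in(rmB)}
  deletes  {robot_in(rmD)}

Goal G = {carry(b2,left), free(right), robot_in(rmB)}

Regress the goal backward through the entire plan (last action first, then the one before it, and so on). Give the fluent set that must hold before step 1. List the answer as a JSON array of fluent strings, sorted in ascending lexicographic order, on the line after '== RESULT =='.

Regress step by step:
  through step 2 (go(rmD,rmB)): drop {robot_in(rmB)}, keep {carry(b2,left), free(right)}, require {robot_in(rmD)}
    → {carry(b2,left), free(right), robot_in(rmD)}
  through step 1 (drop(b1,rmD,right)): drop {free(right)}, keep {carry(b2,left), robot_in(rmD)}, require {carry(b1,right), robot_in(rmD)}
    → {carry(b1,right), carry(b2,left), robot_in(rmD)}

== RESULT ==
["carry(b1,right)", "carry(b2,left)", "robot_in(rmD)"]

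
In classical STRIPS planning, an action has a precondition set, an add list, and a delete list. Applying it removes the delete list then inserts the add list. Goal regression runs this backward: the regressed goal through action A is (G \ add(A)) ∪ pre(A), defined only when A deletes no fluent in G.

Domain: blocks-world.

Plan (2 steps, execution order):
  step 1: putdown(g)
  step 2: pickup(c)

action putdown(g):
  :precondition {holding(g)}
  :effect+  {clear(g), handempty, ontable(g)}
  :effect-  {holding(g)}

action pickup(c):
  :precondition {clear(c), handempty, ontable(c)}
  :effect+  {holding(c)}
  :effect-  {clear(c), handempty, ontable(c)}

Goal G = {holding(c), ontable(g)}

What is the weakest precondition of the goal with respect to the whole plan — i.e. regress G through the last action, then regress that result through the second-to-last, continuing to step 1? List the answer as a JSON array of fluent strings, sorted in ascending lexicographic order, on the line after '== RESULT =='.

Regress step by step:
  through step 2 (pickup(c)): drop {holding(c)}, keep {ontable(g)}, require {clear(c), handempty, ontable(c)}
    → {clear(c), handempty, ontable(c), ontable(g)}
  through step 1 (putdown(g)): drop {handempty, ontable(g)}, keep {clear(c), ontable(c)}, require {holding(g)}
    → {clear(c), holding(g), ontable(c)}

== RESULT ==
["clear(c)", "holding(g)", "ontable(c)"]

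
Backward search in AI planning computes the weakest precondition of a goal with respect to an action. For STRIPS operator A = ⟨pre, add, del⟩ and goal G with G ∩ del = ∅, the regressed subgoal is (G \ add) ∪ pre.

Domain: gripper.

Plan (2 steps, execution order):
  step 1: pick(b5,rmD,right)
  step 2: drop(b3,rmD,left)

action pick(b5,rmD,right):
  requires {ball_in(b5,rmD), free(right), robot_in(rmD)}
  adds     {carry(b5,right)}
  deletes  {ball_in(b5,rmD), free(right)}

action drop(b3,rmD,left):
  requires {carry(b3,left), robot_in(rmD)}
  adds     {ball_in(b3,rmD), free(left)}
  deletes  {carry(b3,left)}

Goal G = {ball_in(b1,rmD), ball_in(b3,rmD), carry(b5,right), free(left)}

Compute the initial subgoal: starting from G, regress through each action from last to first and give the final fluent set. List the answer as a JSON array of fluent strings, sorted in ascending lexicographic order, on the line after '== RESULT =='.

Regress step by step:
  through step 2 (drop(b3,rmD,left)): drop {ball_in(b3,rmD), free(left)}, keep {ball_in(b1,rmD), carry(b5,right)}, require {carry(b3,left), robot_in(rmD)}
    → {ball_in(b1,rmD), carry(b3,left), carry(b5,right), robot_in(rmD)}
  through step 1 (pick(b5,rmD,right)): drop {carry(b5,right)}, keep {ball_in(b1,rmD), carry(b3,left), robot_in(rmD)}, require {ball_in(b5,rmD), free(right), robot_in(rmD)}
    → {ball_in(b1,rmD), ball_in(b5,rmD), carry(b3,left), free(right), robot_in(rmD)}

== RESULT ==
["ball_in(b1,rmD)", "ball_in(b5,rmD)", "carry(b3,left)", "free(right)", "robot_in(rmD)"]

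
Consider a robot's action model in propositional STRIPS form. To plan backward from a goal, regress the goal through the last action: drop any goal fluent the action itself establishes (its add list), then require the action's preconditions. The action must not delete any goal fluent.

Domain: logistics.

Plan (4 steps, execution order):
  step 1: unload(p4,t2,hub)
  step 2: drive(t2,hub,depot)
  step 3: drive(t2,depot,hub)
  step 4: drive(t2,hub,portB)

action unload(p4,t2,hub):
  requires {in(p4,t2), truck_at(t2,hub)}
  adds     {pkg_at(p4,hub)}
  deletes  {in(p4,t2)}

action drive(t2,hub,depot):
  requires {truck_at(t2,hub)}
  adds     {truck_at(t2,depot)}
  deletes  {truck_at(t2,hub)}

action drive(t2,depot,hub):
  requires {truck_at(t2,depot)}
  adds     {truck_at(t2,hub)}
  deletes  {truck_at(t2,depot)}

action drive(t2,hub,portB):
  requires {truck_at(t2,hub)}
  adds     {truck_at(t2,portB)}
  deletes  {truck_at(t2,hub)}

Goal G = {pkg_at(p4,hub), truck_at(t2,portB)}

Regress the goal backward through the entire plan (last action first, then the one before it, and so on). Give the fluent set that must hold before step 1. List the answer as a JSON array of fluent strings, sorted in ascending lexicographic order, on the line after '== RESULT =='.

Work backward from the goal:
  through step 4 (drive(t2,hub,portB)): drop {truck_at(t2,portB)}, keep {pkg_at(p4,hub)}, require {truck_at(t2,hub)}
    → {pkg_at(p4,hub), truck_at(t2,hub)}
  through step 3 (drive(t2,depot,hub)): drop {truck_at(t2,hub)}, keep {pkg_at(p4,hub)}, require {truck_at(t2,depot)}
    → {pkg_at(p4,hub), truck_at(t2,depot)}
  through step 2 (drive(t2,hub,depot)): drop {truck_at(t2,depot)}, keep {pkg_at(p4,hub)}, require {truck_at(t2,hub)}
    → {pkg_at(p4,hub), truck_at(t2,hub)}
  through step 1 (unload(p4,t2,hub)): drop {pkg_at(p4,hub)}, keep {truck_at(t2,hub)}, require {in(p4,t2), truck_at(t2,hub)}
    → {in(p4,t2), truck_at(t2,hub)}

== RESULT ==
["in(p4,t2)", "truck_at(t2,hub)"]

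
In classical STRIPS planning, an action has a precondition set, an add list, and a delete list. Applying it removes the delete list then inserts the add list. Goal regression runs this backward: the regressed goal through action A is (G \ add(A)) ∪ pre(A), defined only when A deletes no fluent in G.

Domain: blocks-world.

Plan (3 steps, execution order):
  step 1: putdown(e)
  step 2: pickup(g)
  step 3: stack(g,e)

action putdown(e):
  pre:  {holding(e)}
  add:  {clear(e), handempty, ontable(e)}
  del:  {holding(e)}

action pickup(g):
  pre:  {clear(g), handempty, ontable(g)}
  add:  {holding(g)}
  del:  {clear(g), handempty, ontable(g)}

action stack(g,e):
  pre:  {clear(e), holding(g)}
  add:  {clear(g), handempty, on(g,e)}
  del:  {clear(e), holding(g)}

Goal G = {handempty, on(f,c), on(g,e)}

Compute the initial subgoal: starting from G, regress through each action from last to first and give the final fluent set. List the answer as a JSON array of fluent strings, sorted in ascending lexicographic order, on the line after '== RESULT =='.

Work backward from the goal:
  through step 3 (stack(g,e)): drop {handempty, on(g,e)}, keep {on(f,c)}, require {clear(e), holding(g)}
    → {clear(e), holding(g), on(f,c)}
  through step 2 (pickup(g)): drop {holding(g)}, keep {clear(e), on(f,c)}, require {clear(g), handempty, ontable(g)}
    → {clear(e), clear(g), handempty, on(f,c), ontable(g)}
  through step 1 (putdown(e)): drop {clear(e), handempty}, keep {clear(g), on(f,c), ontable(g)}, require {holding(e)}
    → {clear(g), holding(e), on(f,c), ontable(g)}

== RESULT ==
["clear(g)", "holding(e)", "on(f,c)", "ontable(g)"]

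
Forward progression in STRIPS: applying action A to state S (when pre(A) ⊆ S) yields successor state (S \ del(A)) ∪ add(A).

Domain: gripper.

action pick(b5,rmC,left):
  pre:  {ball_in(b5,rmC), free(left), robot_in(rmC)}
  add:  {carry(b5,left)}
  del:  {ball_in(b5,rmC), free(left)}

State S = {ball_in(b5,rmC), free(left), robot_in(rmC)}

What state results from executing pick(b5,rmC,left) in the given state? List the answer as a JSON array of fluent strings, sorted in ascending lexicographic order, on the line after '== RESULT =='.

Compute (S \ del) ∪ add:
  pre ⊆ S: {ball_in(b5,rmC), free(left), robot_in(rmC)} ⊆ S  — applicable
  S \ del = {robot_in(rmC)}
  ∪ add   = {carry(b5,left), robot_in(rmC)}

== RESULT ==
["carry(b5,left)", "robot_in(rmC)"]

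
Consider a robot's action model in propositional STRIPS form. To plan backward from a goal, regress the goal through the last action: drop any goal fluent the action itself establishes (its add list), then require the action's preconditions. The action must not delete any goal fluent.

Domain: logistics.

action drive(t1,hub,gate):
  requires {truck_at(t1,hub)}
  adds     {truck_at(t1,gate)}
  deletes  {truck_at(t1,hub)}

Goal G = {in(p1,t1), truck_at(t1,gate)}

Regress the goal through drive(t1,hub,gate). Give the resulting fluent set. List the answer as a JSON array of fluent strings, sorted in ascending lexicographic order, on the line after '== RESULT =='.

Regress:
  G ∩ del = {}  (empty — regression defined)
  G \ add = {in(p1,t1), truck_at(t1,gate)} \ {truck_at(t1,gate)} = {in(p1,t1)}
  ∪ pre   = {in(p1,t1)} ∪ {truck_at(t1,hub)}
          = {in(p1,t1), truck_at(t1,hub)}

== RESULT ==
["in(p1,t1)", "truck_at(t1,hub)"]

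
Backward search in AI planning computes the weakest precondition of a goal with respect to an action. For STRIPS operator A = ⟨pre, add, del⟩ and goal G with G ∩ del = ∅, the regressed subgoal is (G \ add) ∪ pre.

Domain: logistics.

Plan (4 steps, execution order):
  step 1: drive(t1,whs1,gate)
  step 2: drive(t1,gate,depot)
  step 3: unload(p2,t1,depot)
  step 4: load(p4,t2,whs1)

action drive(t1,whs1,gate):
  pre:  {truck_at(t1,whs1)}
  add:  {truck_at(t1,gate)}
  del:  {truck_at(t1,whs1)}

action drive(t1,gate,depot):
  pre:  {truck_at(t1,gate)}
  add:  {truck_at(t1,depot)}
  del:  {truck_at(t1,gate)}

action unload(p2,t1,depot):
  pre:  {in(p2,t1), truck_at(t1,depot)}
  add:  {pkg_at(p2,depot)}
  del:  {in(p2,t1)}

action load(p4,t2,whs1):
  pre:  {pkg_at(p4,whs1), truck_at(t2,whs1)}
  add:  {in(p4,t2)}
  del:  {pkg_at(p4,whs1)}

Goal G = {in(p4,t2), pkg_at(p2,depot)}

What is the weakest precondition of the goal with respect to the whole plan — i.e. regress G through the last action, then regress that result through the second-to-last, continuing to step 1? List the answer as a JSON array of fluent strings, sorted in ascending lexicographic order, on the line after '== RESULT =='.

Work backward from the goal:
  through step 4 (load(p4,t2,whs1)): drop {in(p4,t2)}, keep {pkg_at(p2,depot)}, require {pkg_at(p4,whs1), truck_at(t2,whs1)}
    → {pkg_at(p2,depot), pkg_at(p4,whs1), truck_at(t2,whs1)}
  through step 3 (unload(p2,t1,depot)): drop {pkg_at(p2,depot)}, keep {pkg_at(p4,whs1), truck_at(t2,whs1)}, require {in(p2,t1), truck_at(t1,depot)}
    → {in(p2,t1), pkg_at(p4,whs1), truck_at(t1,depot), truck_at(t2,whs1)}
  through step 2 (drive(t1,gate,depot)): drop {truck_at(t1,depot)}, keep {in(p2,t1), pkg_at(p4,whs1), truck_at(t2,whs1)}, require {truck_at(t1,gate)}
    → {in(p2,t1), pkg_at(p4,whs1), truck_at(t1,gate), truck_at(t2,whs1)}
  through step 1 (drive(t1,whs1,gate)): drop {truck_at(t1,gate)}, keep {in(p2,t1), pkg_at(p4,whs1), truck_at(t2,whs1)}, require {truck_at(t1,whs1)}
    → {in(p2,t1), pkg_at(p4,whs1), truck_at(t1,whs1), truck_at(t2,whs1)}

== RESULT ==
["in(p2,t1)", "pkg_at(p4,whs1)", "truck_at(t1,whs1)", "truck_at(t2,whs1)"]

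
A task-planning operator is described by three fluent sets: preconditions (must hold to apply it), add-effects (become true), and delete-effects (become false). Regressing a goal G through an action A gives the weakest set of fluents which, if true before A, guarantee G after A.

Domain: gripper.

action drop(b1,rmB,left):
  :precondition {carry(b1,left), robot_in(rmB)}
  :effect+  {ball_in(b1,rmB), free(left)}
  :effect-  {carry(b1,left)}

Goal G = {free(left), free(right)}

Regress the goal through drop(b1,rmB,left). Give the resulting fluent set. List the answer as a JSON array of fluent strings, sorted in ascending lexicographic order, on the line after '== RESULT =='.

Regress:
  G ∩ del = {}  (empty — regression defined)
  G \ add = {free(left), free(right)} \ {ball_in(b1,rmB), free(left)} = {free(right)}
  ∪ pre   = {free(right)} ∪ {carry(b1,left), robot_in(rmB)}
          = {carry(b1,left), free(right), robot_in(rmB)}

== RESULT ==
["carry(b1,left)", "free(right)", "robot_in(rmB)"]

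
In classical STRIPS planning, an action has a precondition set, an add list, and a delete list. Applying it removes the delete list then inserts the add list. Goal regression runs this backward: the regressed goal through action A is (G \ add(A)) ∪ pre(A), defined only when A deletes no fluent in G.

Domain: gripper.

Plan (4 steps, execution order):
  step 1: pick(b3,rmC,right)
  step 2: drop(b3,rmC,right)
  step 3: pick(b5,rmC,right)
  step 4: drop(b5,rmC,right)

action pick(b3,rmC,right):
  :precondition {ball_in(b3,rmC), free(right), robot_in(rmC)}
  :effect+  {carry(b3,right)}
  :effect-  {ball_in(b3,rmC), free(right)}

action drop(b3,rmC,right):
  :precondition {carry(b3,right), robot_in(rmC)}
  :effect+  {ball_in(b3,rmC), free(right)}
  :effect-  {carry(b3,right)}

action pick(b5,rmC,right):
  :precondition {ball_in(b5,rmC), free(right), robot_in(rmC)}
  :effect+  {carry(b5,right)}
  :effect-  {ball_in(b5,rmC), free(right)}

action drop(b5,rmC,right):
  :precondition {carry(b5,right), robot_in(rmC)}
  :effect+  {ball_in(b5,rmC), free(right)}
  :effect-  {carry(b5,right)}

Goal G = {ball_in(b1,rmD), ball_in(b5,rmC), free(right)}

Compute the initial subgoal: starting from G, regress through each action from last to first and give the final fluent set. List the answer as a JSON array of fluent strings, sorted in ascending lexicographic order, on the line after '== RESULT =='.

Regress step by step:
  through step 4 (drop(b5,rmC,right)): drop {ball_in(b5,rmC), free(right)}, keep {ball_in(b1,rmD)}, require {carry(b5,right), robot_in(rmC)}
    → {ball_in(b1,rmD), carry(b5,right), robot_in(rmC)}
  through step 3 (pick(b5,rmC,right)): drop {carry(b5,right)}, keep {ball_in(b1,rmD), robot_in(rmC)}, require {ball_in(b5,rmC), free(right), robot_in(rmC)}
    → {ball_in(b1,rmD), ball_in(b5,rmC), free(right), robot_in(rmC)}
  through step 2 (drop(b3,rmC,right)): drop {free(right)}, keep {ball_in(b1,rmD), ball_in(b5,rmC), robot_in(rmC)}, require {carry(b3,right), robot_in(rmC)}
    → {ball_in(b1,rmD), ball_in(b5,rmC), carry(b3,right), robot_in(rmC)}
  through step 1 (pick(b3,rmC,right)): drop {carry(b3,right)}, keep {ball_in(b1,rmD), ball_in(b5,rmC), robot_in(rmC)}, require {ball_in(b3,rmC), free(right), robot_in(rmC)}
    → {ball_in(b1,rmD), ball_in(b3,rmC), ball_in(b5,rmC), free(right), robot_in(rmC)}

== RESULT ==
["ball_in(b1,rmD)", "ball_in(b3,rmC)", "ball_in(b5,rmC)", "free(right)", "robot_in(rmC)"]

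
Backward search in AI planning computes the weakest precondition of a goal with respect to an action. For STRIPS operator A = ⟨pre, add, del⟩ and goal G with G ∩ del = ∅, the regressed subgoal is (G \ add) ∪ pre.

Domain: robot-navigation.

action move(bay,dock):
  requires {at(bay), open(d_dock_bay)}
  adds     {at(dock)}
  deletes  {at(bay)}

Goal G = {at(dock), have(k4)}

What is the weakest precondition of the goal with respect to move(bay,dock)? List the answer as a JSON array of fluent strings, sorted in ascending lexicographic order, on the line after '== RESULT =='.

Compute (G \ add) ∪ pre:
  G ∩ del = {}  (empty — regression defined)
  G \ add = {at(dock), have(k4)} \ {at(dock)} = {have(k4)}
  ∪ pre   = {have(k4)} ∪ {at(bay), open(d_dock_bay)}
          = {at(bay), have(k4), open(d_dock_bay)}

== RESULT ==
["at(bay)", "have(k4)", "open(d_dock_bay)"]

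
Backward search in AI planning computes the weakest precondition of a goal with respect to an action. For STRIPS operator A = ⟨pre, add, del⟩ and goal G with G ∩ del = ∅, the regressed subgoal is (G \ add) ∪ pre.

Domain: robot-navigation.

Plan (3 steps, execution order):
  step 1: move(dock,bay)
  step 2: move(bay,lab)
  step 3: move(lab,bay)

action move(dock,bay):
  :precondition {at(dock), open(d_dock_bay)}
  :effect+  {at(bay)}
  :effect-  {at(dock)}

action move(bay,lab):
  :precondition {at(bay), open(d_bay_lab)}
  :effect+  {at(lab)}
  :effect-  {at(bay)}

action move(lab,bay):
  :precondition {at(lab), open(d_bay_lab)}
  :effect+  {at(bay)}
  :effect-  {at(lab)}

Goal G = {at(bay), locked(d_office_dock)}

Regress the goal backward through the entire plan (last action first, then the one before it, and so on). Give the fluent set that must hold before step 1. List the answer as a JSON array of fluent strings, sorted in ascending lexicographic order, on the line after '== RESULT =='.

Regress step by step:
  through step 3 (move(lab,bay)): drop {at(bay)}, keep {locked(d_office_dock)}, require {at(lab), open(d_bay_lab)}
    → {at(lab), locked(d_office_dock), open(d_bay_lab)}
  through step 2 (move(bay,lab)): drop {at(lab)}, keep {locked(d_office_dock), open(d_bay_lab)}, require {at(bay), open(d_bay_lab)}
    → {at(bay), locked(d_office_dock), open(d_bay_lab)}
  through step 1 (move(dock,bay)): drop {at(bay)}, keep {locked(d_office_dock), open(d_bay_lab)}, require {at(dock), open(d_dock_bay)}
    → {at(dock), locked(d_office_dock), open(d_bay_lab), open(d_dock_bay)}

== RESULT ==
["at(dock)", "locked(d_office_dock)", "open(d_bay_lab)", "open(d_dock_bay)"]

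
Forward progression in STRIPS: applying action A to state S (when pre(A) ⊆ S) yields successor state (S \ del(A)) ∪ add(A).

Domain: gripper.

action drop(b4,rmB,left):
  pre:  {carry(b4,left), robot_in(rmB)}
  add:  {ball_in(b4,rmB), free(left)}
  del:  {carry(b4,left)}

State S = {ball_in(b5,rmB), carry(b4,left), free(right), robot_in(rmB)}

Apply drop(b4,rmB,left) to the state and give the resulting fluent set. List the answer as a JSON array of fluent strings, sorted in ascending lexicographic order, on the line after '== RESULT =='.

Compute (S \ del) ∪ add:
  pre ⊆ S: {carry(b4,left), robot_in(rmB)} ⊆ S  — applicable
  S \ del = {ball_in(b5,rmB), free(right), robot_in(rmB)}
  ∪ add   = {ball_in(b4,rmB), ball_in(b5,rmB), free(left), free(right), robot_in(rmB)}

== RESULT ==
["ball_in(b4,rmB)", "ball_in(b5,rmB)", "free(left)", "free(right)", "robot_in(rmB)"]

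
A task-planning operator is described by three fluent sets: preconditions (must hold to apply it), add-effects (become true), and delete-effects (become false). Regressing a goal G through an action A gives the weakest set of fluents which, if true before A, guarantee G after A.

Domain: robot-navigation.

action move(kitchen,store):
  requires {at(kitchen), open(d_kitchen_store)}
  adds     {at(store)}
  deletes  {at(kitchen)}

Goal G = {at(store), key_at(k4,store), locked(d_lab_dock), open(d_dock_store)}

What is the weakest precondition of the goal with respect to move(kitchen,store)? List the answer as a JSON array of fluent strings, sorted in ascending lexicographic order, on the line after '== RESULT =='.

Regress:
  G ∩ del = {}  (empty — regression defined)
  G \ add = {at(store), key_at(k4,store), locked(d_lab_dock), open(d_dock_store)} \ {at(store)} = {key_at(k4,store), locked(d_lab_dock), open(d_dock_store)}
  ∪ pre   = {key_at(k4,store), locked(d_lab_dock), open(d_dock_store)} ∪ {at(kitchen), open(d_kitchen_store)}
          = {at(kitchen), key_at(k4,store), locked(d_lab_dock), open(d_dock_store), open(d_kitchen_store)}

== RESULT ==
["at(kitchen)", "key_at(k4,store)", "locked(d_lab_dock)", "open(d_dock_store)", "open(d_kitchen_store)"]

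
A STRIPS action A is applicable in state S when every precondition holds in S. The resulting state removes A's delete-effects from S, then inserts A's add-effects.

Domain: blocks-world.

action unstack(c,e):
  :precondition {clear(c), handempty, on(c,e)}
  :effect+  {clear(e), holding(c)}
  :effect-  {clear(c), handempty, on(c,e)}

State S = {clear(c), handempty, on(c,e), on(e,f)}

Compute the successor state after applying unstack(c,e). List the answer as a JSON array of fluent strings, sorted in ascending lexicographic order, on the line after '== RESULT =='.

Compute (S \ del) ∪ add:
  pre ⊆ S: {clear(c), handempty, on(c,e)} ⊆ S  — applicable
  S \ del = {on(e,f)}
  ∪ add   = {clear(e), holding(c), on(e,f)}

== RESULT ==
["clear(e)", "holding(c)", "on(e,f)"]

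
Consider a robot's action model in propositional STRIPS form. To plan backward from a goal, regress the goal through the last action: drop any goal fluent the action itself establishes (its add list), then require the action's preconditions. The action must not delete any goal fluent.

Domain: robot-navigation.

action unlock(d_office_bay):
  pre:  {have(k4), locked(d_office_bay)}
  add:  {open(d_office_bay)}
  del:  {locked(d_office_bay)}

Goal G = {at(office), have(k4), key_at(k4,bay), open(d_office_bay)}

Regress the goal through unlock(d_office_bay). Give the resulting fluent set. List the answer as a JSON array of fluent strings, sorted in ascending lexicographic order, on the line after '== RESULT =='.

Regress:
  G ∩ del = {}  (empty — regression defined)
  G \ add = {at(office), have(k4), key_at(k4,bay), open(d_office_bay)} \ {open(d_office_bay)} = {at(office), have(k4), key_at(k4,bay)}
  ∪ pre   = {at(office), have(k4), key_at(k4,bay)} ∪ {have(k4), locked(d_office_bay)}
          = {at(office), have(k4), key_at(k4,bay), locked(d_office_bay)}

== RESULT ==
["at(office)", "have(k4)", "key_at(k4,bay)", "locked(d_office_bay)"]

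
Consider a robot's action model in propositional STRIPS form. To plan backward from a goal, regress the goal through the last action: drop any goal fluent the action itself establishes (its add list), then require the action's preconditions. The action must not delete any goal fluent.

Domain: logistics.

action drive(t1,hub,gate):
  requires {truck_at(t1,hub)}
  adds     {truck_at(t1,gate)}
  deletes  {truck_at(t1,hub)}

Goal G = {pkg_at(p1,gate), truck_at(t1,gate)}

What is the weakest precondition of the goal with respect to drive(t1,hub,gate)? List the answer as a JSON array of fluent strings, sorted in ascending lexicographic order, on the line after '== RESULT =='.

Regress:
  G ∩ del = {}  (empty — regression defined)
  G \ add = {pkg_at(p1,gate), truck_at(t1,gate)} \ {truck_at(t1,gate)} = {pkg_at(p1,gate)}
  ∪ pre   = {pkg_at(p1,gate)} ∪ {truck_at(t1,hub)}
          = {pkg_at(p1,gate), truck_at(t1,hub)}

== RESULT ==
["pkg_at(p1,gate)", "truck_at(t1,hub)"]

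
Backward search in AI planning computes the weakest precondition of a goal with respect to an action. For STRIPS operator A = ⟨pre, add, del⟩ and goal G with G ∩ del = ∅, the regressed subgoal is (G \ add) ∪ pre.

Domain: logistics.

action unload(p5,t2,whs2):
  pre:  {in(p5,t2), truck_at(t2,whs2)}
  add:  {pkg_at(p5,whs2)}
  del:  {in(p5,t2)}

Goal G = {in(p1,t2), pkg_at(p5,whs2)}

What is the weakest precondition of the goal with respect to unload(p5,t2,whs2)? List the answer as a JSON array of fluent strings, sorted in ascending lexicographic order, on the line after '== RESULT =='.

Regress:
  G ∩ del = {}  (empty — regression defined)
  G \ add = {in(p1,t2), pkg_at(p5,whs2)} \ {pkg_at(p5,whs2)} = {in(p1,t2)}
  ∪ pre   = {in(p1,t2)} ∪ {in(p5,t2), truck_at(t2,whs2)}
          = {in(p1,t2), in(p5,t2), truck_at(t2,whs2)}

== RESULT ==
["in(p1,t2)", "in(p5,t2)", "truck_at(t2,whs2)"]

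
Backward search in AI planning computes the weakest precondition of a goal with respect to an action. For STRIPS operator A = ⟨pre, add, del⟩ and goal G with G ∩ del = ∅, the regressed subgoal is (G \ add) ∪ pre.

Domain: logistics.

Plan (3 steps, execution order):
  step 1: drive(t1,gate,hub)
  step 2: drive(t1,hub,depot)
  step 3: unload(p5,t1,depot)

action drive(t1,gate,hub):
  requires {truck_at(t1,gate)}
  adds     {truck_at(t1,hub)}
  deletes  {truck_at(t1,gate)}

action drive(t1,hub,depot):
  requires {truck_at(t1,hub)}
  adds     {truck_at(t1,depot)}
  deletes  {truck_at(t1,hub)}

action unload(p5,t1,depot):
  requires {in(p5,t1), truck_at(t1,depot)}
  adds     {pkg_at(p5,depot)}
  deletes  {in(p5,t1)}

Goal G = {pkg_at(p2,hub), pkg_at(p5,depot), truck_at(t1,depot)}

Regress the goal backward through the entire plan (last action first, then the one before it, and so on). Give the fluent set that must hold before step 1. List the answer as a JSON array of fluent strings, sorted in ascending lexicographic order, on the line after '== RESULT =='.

Regress step by step:
  through step 3 (unload(p5,t1,depot)): drop {pkg_at(p5,depot)}, keep {pkg_at(p2,hub), truck_at(t1,depot)}, require {in(p5,t1), truck_at(t1,depot)}
    → {in(p5,t1), pkg_at(p2,hub), truck_at(t1,depot)}
  through step 2 (drive(t1,hub,depot)): drop {truck_at(t1,depot)}, keep {in(p5,t1), pkg_at(p2,hub)}, require {truck_at(t1,hub)}
    → {in(p5,t1), pkg_at(p2,hub), truck_at(t1,hub)}
  through step 1 (drive(t1,gate,hub)): drop {truck_at(t1,hub)}, keep {in(p5,t1), pkg_at(p2,hub)}, require {truck_at(t1,gate)}
    → {in(p5,t1), pkg_at(p2,hub), truck_at(t1,gate)}

== RESULT ==
["in(p5,t1)", "pkg_at(p2,hub)", "truck_at(t1,gate)"]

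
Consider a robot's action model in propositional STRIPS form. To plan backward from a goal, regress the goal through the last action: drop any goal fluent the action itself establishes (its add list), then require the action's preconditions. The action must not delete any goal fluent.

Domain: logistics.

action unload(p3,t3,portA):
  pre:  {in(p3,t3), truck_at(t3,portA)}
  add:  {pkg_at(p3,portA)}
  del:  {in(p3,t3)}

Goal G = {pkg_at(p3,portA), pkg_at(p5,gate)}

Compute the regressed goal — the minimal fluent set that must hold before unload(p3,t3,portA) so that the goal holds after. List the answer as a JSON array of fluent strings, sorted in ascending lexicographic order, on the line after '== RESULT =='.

Compute (G \ add) ∪ pre:
  G ∩ del = {}  (empty — regression defined)
  G \ add = {pkg_at(p3,portA), pkg_at(p5,gate)} \ {pkg_at(p3,portA)} = {pkg_at(p5,gate)}
  ∪ pre   = {pkg_at(p5,gate)} ∪ {in(p3,t3), truck_at(t3,portA)}
          = {in(p3,t3), pkg_at(p5,gate), truck_at(t3,portA)}

== RESULT ==
["in(p3,t3)", "pkg_at(p5,gate)", "truck_at(t3,portA)"]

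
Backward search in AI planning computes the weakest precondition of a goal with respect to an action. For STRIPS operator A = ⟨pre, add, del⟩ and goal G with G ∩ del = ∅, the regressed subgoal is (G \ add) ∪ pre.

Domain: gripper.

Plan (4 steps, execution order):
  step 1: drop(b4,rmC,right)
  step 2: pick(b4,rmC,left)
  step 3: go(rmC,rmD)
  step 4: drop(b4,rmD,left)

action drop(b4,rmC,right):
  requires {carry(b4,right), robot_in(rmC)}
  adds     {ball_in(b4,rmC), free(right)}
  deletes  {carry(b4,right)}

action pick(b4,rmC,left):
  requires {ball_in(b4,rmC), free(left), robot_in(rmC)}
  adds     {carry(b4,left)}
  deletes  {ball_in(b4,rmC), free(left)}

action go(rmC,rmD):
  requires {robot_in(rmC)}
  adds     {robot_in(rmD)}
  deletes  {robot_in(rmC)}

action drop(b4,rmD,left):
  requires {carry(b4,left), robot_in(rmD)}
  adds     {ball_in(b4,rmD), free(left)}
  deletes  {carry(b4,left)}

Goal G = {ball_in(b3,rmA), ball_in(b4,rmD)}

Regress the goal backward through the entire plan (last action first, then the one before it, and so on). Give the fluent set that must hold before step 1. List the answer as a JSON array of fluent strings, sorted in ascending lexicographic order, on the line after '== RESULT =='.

Work backward from the goal:
  through step 4 (drop(b4,rmD,left)): drop {ball_in(b4,rmD)}, keep {ball_in(b3,rmA)}, require {carry(b4,left), robot_in(rmD)}
    → {ball_in(b3,rmA), carry(b4,left), robot_in(rmD)}
  through step 3 (go(rmC,rmD)): drop {robot_in(rmD)}, keep {ball_in(b3,rmA), carry(b4,left)}, require {robot_in(rmC)}
    → {ball_in(b3,rmA), carry(b4,left), robot_in(rmC)}
  through step 2 (pick(b4,rmC,left)): drop {carry(b4,left)}, keep {ball_in(b3,rmA), robot_in(rmC)}, require {ball_in(b4,rmC), free(left), robot_in(rmC)}
    → {ball_in(b3,rmA), ball_in(b4,rmC), free(left), robot_in(rmC)}
  through step 1 (drop(b4,rmC,right)): drop {ball_in(b4,rmC)}, keep {ball_in(b3,rmA), free(left), robot_in(rmC)}, require {carry(b4,right), robot_in(rmC)}
    → {ball_in(b3,rmA), carry(b4,right), free(left), robot_in(rmC)}

== RESULT ==
["ball_in(b3,rmA)", "carry(b4,right)", "free(left)", "robot_in(rmC)"]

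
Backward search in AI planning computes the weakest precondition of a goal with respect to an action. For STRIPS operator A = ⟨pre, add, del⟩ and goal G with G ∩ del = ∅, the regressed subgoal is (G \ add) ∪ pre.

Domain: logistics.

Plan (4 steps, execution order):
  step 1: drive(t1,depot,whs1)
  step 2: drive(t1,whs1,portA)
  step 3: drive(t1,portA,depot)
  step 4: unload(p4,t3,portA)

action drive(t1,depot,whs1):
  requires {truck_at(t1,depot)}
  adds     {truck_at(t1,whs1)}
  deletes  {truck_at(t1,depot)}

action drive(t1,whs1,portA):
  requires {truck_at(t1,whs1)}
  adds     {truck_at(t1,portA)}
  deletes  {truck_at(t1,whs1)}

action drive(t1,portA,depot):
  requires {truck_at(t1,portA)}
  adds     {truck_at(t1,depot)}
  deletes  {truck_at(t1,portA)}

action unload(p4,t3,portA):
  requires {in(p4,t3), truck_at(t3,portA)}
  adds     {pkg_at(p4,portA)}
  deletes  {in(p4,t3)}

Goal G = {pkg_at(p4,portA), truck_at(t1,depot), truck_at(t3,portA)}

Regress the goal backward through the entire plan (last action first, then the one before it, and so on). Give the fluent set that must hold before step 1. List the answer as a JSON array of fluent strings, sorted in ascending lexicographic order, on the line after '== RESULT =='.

Work backward from the goal:
  through step 4 (unload(p4,t3,portA)): drop {pkg_at(p4,portA)}, keep {truck_at(t1,depot), truck_at(t3,portA)}, require {in(p4,t3), truck_at(t3,portA)}
    → {in(p4,t3), truck_at(t1,depot), truck_at(t3,portA)}
  through step 3 (drive(t1,portA,depot)): drop {truck_at(t1,depot)}, keep {in(p4,t3), truck_at(t3,portA)}, require {truck_at(t1,portA)}
    → {in(p4,t3), truck_at(t1,portA), truck_at(t3,portA)}
  through step 2 (drive(t1,whs1,portA)): drop {truck_at(t1,portA)}, keep {in(p4,t3), truck_at(t3,portA)}, require {truck_at(t1,whs1)}
    → {in(p4,t3), truck_at(t1,whs1), truck_at(t3,portA)}
  through step 1 (drive(t1,depot,whs1)): drop {truck_at(t1,whs1)}, keep {in(p4,t3), truck_at(t3,portA)}, require {truck_at(t1,depot)}
    → {in(p4,t3), truck_at(t1,depot), truck_at(t3,portA)}

== RESULT ==
["in(p4,t3)", "truck_at(t1,depot)", "truck_at(t3,portA)"]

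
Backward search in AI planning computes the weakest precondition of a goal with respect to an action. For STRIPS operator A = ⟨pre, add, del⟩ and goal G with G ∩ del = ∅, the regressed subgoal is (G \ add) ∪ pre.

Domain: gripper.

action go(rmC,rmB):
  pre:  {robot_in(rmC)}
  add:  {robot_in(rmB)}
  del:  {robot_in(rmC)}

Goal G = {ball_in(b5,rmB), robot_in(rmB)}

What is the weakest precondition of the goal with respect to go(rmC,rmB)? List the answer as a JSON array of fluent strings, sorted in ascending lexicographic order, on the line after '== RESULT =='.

Regress:
  G ∩ del = {}  (empty — regression defined)
  G \ add = {ball_in(b5,rmB), robot_in(rmB)} \ {robot_in(rmB)} = {ball_in(b5,rmB)}
  ∪ pre   = {ball_in(b5,rmB)} ∪ {robot_in(rmC)}
          = {ball_in(b5,rmB), robot_in(rmC)}

== RESULT ==
["ball_in(b5,rmB)", "robot_in(rmC)"]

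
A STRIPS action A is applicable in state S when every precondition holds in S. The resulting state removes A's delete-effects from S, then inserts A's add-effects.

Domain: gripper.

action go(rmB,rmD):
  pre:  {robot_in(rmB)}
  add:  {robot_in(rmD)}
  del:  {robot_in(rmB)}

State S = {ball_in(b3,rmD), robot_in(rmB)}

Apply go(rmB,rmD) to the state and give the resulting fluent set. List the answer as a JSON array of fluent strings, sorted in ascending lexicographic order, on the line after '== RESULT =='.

Progress:
  pre ⊆ S: {robot_in(rmB)} ⊆ S  — applicable
  S \ del = {ball_in(b3,rmD)}
  ∪ add   = {ball_in(b3,rmD), robot_in(rmD)}

== RESULT ==
["ball_in(b3,rmD)", "robot_in(rmD)"]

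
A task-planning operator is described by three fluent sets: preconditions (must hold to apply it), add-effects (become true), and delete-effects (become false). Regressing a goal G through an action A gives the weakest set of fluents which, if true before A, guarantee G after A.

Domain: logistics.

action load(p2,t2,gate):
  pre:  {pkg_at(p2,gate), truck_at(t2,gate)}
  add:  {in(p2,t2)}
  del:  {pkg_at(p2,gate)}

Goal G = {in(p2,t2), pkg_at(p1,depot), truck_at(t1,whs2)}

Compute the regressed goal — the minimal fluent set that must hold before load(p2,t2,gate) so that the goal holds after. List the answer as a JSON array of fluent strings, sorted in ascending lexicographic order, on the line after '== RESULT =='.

Regress:
  G ∩ del = {}  (empty — regression defined)
  G \ add = {in(p2,t2), pkg_at(p1,depot), truck_at(t1,whs2)} \ {in(p2,t2)} = {pkg_at(p1,depot), truck_at(t1,whs2)}
  ∪ pre   = {pkg_at(p1,depot), truck_at(t1,whs2)} ∪ {pkg_at(p2,gate), truck_at(t2,gate)}
          = {pkg_at(p1,depot), pkg_at(p2,gate), truck_at(t1,whs2), truck_at(t2,gate)}

== RESULT ==
["pkg_at(p1,depot)", "pkg_at(p2,gate)", "truck_at(t1,whs2)", "truck_at(t2,gate)"]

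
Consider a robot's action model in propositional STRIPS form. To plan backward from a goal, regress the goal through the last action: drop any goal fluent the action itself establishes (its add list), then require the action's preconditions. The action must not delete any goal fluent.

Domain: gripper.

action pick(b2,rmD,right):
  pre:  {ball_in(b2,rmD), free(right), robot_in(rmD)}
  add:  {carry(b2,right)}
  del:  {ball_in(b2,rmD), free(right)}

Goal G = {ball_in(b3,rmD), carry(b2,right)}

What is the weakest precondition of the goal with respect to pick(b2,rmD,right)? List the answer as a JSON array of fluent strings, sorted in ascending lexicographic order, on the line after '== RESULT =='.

Regress:
  G ∩ del = {}  (empty — regression defined)
  G \ add = {ball_in(b3,rmD), carry(b2,right)} \ {carry(b2,right)} = {ball_in(b3,rmD)}
  ∪ pre   = {ball_in(b3,rmD)} ∪ {ball_in(b2,rmD), free(right), robot_in(rmD)}
          = {ball_in(b2,rmD), ball_in(b3,rmD), free(right), robot_in(rmD)}

== RESULT ==
["ball_in(b2,rmD)", "ball_in(b3,rmD)", "free(right)", "robot_in(rmD)"]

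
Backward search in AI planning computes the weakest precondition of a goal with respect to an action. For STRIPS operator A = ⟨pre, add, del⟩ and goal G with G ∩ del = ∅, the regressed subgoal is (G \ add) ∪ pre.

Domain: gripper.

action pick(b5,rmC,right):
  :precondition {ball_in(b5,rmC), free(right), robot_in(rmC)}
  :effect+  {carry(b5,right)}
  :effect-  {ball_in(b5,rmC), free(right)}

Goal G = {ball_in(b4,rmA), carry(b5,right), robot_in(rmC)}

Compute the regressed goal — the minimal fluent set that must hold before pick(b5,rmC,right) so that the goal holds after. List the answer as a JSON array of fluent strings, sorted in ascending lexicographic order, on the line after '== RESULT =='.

Compute (G \ add) ∪ pre:
  G ∩ del = {}  (empty — regression defined)
  G \ add = {ball_in(b4,rmA), carry(b5,right), robot_in(rmC)} \ {carry(b5,right)} = {ball_in(b4,rmA), robot_in(rmC)}
  ∪ pre   = {ball_in(b4,rmA), robot_in(rmC)} ∪ {ball_in(b5,rmC), free(right), robot_in(rmC)}
          = {ball_in(b4,rmA), ball_in(b5,rmC), free(right), robot_in(rmC)}

== RESULT ==
["ball_in(b4,rmA)", "ball_in(b5,rmC)", "free(right)", "robot_in(rmC)"]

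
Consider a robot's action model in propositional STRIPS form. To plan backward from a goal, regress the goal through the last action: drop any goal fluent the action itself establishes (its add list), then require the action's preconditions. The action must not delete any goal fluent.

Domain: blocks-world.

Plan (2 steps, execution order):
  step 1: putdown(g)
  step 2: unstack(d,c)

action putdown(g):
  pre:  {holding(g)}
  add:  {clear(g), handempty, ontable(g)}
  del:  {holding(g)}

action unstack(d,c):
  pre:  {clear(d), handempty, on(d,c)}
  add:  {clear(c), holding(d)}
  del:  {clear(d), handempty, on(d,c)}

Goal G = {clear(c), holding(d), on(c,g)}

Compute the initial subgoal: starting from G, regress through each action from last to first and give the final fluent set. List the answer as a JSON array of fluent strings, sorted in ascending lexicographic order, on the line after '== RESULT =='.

Work backward from the goal:
  through step 2 (unstack(d,c)): drop {clear(c), holding(d)}, keep {on(c,g)}, require {clear(d), handempty, on(d,c)}
    → {clear(d), handempty, on(c,g), on(d,c)}
  through step 1 (putdown(g)): drop {handempty}, keep {clear(d), on(c,g), on(d,c)}, require {holding(g)}
    → {clear(d), holding(g), on(c,g), on(d,c)}

== RESULT ==
["clear(d)", "holding(g)", "on(c,g)", "on(d,c)"]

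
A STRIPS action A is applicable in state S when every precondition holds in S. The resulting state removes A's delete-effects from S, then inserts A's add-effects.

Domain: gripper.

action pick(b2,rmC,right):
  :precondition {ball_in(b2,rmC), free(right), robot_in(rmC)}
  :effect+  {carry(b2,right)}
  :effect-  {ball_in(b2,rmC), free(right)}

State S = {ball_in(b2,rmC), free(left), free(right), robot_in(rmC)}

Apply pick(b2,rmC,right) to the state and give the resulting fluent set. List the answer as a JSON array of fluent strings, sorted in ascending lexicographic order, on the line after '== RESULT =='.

Progress:
  pre ⊆ S: {ball_in(b2,rmC), free(right), robot_in(rmC)} ⊆ S  — applicable
  S \ del = {free(left), robot_in(rmC)}
  ∪ add   = {carry(b2,right), free(left), robot_in(rmC)}

== RESULT ==
["carry(b2,right)", "free(left)", "robot_in(rmC)"]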